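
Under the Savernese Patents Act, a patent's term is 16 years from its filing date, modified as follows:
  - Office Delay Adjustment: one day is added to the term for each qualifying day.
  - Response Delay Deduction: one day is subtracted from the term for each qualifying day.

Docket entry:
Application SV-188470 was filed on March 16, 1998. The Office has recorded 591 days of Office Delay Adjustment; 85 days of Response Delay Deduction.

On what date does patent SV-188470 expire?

2015-08-04

Base term: filing date + 16 years → 16 March 2014.
Office Delay Adjustment: +591 days → 28 October 2015.
Response Delay Deduction: −85 days → 4 August 2015.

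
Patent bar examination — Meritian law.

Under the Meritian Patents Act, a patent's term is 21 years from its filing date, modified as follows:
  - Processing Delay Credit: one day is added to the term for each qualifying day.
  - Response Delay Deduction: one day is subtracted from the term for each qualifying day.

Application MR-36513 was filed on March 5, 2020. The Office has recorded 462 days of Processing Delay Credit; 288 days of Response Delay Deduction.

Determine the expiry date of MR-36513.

Base term: filing date + 21 years → 5 March 2041.
Processing Delay Credit: +462 days → 10 June 2042.
Response Delay Deduction: −288 days → 26 August 2041.

2041-08-26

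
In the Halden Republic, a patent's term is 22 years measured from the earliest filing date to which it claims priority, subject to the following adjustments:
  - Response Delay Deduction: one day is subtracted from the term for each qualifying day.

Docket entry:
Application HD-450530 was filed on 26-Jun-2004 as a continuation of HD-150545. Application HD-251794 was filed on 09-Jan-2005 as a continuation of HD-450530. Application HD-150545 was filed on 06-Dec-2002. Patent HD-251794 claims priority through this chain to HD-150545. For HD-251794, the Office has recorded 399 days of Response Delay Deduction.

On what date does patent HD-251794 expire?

Earliest priority filing: 6 December 2002.
Base term: 6 December 2002 + 22 years → 6 December 2024.
Response Delay Deduction: −399 days → 3 November 2023.

2023-11-03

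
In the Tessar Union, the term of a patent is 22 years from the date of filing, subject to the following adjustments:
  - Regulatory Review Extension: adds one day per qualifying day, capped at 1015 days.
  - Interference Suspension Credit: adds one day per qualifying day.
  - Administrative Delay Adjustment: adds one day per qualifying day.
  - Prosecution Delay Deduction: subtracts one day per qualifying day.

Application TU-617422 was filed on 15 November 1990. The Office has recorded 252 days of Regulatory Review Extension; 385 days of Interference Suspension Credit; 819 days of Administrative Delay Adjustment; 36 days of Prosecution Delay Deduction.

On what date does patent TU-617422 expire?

2016-10-05

Base term: filing date + 22 years → 15 November 2012.
Regulatory Review Extension: 252 days (within the 1015-day cap) → +252 days → 25 July 2013.
Interference Suspension Credit: +385 days → 14 August 2014.
Administrative Delay Adjustment: +819 days → 10 November 2016.
Prosecution Delay Deduction: −36 days → 5 October 2016.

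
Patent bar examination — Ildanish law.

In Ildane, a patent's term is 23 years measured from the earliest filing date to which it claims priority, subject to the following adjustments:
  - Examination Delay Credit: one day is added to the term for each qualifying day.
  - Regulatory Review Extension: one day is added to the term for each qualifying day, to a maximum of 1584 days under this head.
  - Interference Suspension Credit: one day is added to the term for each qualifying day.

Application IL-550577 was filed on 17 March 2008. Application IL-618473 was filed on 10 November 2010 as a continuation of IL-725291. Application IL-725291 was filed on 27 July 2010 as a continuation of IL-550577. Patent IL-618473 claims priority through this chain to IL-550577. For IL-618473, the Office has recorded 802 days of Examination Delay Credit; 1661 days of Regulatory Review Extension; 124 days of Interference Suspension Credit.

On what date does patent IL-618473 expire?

Earliest priority filing: 17 March 2008.
Base term: 17 March 2008 + 23 years → 17 March 2031.
Examination Delay Credit: +802 days → 27 May 2033.
Regulatory Review Extension: 1661 days claimed exceeds the 1584-day cap, so +1584 days → 27 September 2037.
Interference Suspension Credit: +124 days → 29 January 2038.

January 29, 2038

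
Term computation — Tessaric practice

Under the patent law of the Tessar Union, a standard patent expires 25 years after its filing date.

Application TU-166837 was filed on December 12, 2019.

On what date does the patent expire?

Filing date + 25 years → 12 December 2044.

2044-12-12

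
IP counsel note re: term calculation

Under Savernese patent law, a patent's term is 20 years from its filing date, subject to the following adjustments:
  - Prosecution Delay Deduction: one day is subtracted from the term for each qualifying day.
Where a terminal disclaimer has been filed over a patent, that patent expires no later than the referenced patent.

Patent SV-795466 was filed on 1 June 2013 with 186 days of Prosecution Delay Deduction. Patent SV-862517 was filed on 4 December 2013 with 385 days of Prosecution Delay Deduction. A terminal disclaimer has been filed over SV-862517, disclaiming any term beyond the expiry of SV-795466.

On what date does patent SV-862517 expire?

Natural term of SV-862517:
  Base: filing + 20 years → 4 December 2033.
  Prosecution Delay Deduction: −385 days → 14 November 2032.
Expiry of referenced patent SV-795466:
  Base: filing + 20 years → 1 June 2033.
  Prosecution Delay Deduction: −186 days → 27 November 2032.
Terminal disclaimer: SV-862517 expires on the earlier of 14 November 2032 and 27 November 2032.

November 14, 2032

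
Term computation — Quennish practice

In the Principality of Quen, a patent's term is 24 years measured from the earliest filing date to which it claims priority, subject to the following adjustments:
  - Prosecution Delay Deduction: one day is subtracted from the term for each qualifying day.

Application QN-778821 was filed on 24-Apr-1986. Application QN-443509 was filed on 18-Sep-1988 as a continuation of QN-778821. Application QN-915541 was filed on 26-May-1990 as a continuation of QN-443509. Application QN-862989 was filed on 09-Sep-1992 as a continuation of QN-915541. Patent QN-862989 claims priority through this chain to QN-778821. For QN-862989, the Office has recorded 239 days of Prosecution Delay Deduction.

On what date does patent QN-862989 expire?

2009-08-28

Earliest priority filing: 24 April 1986.
Base term: 24 April 1986 + 24 years → 24 April 2010.
Prosecution Delay Deduction: −239 days → 28 August 2009.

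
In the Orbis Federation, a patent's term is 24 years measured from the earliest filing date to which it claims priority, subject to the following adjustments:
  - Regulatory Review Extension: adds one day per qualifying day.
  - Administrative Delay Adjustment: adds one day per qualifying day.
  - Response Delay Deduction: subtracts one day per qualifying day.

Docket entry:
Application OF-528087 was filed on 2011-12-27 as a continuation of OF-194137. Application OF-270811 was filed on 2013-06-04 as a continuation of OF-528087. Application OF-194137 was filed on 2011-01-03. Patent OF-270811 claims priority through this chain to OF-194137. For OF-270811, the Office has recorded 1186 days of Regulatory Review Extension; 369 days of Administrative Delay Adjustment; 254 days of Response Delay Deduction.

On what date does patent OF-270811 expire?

2038-07-27

Earliest priority filing: 3 January 2011.
Base term: 3 January 2011 + 24 years → 3 January 2035.
Regulatory Review Extension: +1186 days → 3 April 2038.
Administrative Delay Adjustment: +369 days → 7 April 2039.
Response Delay Deduction: −254 days → 27 July 2038.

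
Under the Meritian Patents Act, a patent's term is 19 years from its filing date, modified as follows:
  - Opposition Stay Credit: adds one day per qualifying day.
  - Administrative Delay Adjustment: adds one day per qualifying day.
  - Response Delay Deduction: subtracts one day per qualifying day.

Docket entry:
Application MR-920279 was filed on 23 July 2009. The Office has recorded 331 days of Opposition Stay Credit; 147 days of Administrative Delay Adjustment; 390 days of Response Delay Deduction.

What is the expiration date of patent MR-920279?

Base term: filing date + 19 years → 23 July 2028.
Opposition Stay Credit: +331 days → 19 June 2029.
Administrative Delay Adjustment: +147 days → 13 November 2029.
Response Delay Deduction: −390 days → 19 October 2028.

2028-10-19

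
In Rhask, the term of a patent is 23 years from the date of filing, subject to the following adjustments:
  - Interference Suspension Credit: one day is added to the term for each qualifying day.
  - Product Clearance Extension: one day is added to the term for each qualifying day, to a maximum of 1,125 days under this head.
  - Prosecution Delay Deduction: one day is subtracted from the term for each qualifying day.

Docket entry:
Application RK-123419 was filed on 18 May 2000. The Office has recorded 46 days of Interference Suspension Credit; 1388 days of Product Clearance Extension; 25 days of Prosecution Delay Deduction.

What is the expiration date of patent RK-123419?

Base term: filing date + 23 years → 18 May 2023.
Interference Suspension Credit: +46 days → 3 July 2023.
Product Clearance Extension: 1388 days claimed exceeds the 1125-day cap, so +1125 days → 1 August 2026.
Prosecution Delay Deduction: −25 days → 7 July 2026.

July 7, 2026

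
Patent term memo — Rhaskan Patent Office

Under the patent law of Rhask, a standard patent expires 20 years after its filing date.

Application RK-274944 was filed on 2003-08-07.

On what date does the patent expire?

Filing date + 20 years → 7 August 2023.

August 7, 2023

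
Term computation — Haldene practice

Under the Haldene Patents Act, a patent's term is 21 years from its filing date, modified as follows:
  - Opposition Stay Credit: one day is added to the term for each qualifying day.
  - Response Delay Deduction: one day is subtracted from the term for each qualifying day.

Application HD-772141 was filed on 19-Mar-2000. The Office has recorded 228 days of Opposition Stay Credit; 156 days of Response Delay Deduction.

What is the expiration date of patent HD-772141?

Base term: filing date + 21 years → 19 March 2021.
Opposition Stay Credit: +228 days → 2 November 2021.
Response Delay Deduction: −156 days → 30 May 2021.

May 30, 2021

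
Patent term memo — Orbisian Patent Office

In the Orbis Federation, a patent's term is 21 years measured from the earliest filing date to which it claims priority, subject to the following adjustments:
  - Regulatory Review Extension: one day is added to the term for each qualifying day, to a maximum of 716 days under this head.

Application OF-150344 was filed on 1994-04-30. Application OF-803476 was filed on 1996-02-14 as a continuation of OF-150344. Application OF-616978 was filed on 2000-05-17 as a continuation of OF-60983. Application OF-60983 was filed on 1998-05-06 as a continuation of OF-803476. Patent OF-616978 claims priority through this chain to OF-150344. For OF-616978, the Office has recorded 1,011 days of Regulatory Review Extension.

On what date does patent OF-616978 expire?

Earliest priority filing: 30 April 1994.
Base term: 30 April 1994 + 21 years → 30 April 2015.
Regulatory Review Extension: 1011 days claimed exceeds the 716-day cap, so +716 days → 15 April 2017.

2017-04-15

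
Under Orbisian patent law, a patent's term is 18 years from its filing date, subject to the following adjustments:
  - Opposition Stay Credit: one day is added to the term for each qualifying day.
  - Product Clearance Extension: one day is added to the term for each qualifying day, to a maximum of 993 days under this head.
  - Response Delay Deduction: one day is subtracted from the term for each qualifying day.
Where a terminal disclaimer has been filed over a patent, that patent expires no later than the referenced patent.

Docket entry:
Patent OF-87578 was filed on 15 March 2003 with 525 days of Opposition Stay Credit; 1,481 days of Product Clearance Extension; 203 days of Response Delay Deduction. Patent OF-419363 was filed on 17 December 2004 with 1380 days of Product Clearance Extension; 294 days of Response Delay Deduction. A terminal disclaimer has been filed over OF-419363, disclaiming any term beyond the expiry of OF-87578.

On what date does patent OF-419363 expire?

October 20, 2024

Natural term of OF-419363:
  Base: filing + 18 years → 17 December 2022.
  Product Clearance Extension: 1380 days claimed exceeds the 993-day cap, so +993 days → 5 September 2025.
  Response Delay Deduction: −294 days → 15 November 2024.
Expiry of referenced patent OF-87578:
  Base: filing + 18 years → 15 March 2021.
  Opposition Stay Credit: +525 days → 22 August 2022.
  Product Clearance Extension: 1481 days claimed exceeds the 993-day cap, so +993 days → 11 May 2025.
  Response Delay Deduction: −203 days → 20 October 2024.
Terminal disclaimer: OF-419363 expires on the earlier of 15 November 2024 and 20 October 2024.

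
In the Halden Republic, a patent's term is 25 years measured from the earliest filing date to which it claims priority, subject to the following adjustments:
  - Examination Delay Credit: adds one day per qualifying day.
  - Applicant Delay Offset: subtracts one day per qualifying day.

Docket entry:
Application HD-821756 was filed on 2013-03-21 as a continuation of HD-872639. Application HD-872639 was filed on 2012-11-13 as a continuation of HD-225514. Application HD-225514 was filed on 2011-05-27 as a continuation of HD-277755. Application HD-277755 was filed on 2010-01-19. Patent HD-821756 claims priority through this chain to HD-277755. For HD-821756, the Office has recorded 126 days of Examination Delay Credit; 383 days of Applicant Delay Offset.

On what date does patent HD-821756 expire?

Earliest priority filing: 19 January 2010.
Base term: 19 January 2010 + 25 years → 19 January 2035.
Examination Delay Credit: +126 days → 25 May 2035.
Applicant Delay Offset: −383 days → 7 May 2034.

May 7, 2034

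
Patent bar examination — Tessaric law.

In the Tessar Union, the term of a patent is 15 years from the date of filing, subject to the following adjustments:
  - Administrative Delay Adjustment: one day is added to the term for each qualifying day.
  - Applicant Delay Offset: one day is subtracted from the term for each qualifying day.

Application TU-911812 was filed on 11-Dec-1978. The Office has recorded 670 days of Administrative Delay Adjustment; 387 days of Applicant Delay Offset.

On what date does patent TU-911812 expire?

1994-09-20

Base term: filing date + 15 years → 11 December 1993.
Administrative Delay Adjustment: +670 days → 12 October 1995.
Applicant Delay Offset: −387 days → 20 September 1994.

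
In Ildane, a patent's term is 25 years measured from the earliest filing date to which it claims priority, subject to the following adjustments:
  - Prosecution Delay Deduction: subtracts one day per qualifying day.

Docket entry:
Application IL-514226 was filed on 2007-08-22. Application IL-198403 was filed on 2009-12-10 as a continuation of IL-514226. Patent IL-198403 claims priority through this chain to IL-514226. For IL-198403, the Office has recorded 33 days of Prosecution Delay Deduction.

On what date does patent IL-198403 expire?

Earliest priority filing: 22 August 2007.
Base term: 22 August 2007 + 25 years → 22 August 2032.
Prosecution Delay Deduction: −33 days → 20 July 2032.

2032-07-20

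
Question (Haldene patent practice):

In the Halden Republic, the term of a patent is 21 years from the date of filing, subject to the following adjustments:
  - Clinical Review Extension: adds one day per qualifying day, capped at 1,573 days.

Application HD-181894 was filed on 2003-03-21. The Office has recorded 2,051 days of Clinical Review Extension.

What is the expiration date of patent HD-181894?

Base term: filing date + 21 years → 21 March 2024.
Clinical Review Extension: 2051 days claimed exceeds the 1573-day cap, so +1573 days → 11 July 2028.

2028-07-11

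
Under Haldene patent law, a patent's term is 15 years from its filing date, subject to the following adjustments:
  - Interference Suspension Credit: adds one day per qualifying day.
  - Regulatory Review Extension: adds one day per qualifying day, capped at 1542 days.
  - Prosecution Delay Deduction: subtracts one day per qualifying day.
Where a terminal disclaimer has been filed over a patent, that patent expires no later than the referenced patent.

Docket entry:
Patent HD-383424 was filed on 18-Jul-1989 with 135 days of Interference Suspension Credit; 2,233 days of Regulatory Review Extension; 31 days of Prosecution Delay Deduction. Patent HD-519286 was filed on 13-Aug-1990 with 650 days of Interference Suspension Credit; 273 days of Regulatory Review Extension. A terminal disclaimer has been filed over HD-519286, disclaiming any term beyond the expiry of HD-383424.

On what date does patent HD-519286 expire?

2008-02-22

Natural term of HD-519286:
  Base: filing + 15 years → 13 August 2005.
  Interference Suspension Credit: +650 days → 25 May 2007.
  Regulatory Review Extension: 273 days (within the 1542-day cap) → +273 days → 22 February 2008.
Expiry of referenced patent HD-383424:
  Base: filing + 15 years → 18 July 2004.
  Interference Suspension Credit: +135 days → 30 November 2004.
  Regulatory Review Extension: 2233 days claimed exceeds the 1542-day cap, so +1542 days → 19 February 2009.
  Prosecution Delay Deduction: −31 days → 19 January 2009.
Terminal disclaimer: HD-519286 expires on the earlier of 22 February 2008 and 19 January 2009.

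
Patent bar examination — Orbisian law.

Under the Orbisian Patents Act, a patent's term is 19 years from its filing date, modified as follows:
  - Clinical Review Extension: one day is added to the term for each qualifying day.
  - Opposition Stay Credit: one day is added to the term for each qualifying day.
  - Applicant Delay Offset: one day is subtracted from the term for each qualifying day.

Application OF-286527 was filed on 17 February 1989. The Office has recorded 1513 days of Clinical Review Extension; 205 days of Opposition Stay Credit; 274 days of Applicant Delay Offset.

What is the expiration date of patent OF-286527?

Base term: filing date + 19 years → 17 February 2008.
Clinical Review Extension: +1513 days → 9 April 2012.
Opposition Stay Credit: +205 days → 31 October 2012.
Applicant Delay Offset: −274 days → 31 January 2012.

2012-01-31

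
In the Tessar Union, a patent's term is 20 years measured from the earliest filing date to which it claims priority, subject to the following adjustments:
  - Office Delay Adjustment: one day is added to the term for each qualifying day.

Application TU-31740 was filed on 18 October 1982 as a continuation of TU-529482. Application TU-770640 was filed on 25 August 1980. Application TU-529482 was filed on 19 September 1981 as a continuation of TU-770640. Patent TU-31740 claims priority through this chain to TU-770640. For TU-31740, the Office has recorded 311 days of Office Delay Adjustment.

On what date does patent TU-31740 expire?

July 2, 2001

Earliest priority filing: 25 August 1980.
Base term: 25 August 1980 + 20 years → 25 August 2000.
Office Delay Adjustment: +311 days → 2 July 2001.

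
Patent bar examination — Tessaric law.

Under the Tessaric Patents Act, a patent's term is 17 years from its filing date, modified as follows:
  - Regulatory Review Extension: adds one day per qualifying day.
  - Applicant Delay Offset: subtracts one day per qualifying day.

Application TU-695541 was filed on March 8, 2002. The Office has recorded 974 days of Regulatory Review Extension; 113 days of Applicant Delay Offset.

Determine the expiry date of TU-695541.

July 16, 2021

Base term: filing date + 17 years → 8 March 2019.
Regulatory Review Extension: +974 days → 6 November 2021.
Applicant Delay Offset: −113 days → 16 July 2021.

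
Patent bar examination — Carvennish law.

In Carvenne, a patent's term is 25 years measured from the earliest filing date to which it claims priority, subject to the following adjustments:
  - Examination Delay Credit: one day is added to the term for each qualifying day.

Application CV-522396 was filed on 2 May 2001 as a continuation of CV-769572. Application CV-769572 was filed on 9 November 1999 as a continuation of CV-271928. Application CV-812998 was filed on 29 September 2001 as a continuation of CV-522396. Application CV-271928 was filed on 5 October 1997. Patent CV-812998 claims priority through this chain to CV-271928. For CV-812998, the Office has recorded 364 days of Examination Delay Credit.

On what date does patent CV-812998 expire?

October 4, 2023

Earliest priority filing: 5 October 1997.
Base term: 5 October 1997 + 25 years → 5 October 2022.
Examination Delay Credit: +364 days → 4 October 2023.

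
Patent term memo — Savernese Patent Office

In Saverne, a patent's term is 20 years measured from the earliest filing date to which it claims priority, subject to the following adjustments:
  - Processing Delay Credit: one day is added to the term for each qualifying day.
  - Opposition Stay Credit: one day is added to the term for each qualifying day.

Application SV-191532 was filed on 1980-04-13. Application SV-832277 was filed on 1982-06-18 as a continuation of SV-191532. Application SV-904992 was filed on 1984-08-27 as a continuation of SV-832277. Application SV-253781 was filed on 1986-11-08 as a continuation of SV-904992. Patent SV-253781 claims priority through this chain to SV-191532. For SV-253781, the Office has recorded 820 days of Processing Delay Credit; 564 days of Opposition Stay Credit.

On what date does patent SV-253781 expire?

Earliest priority filing: 13 April 1980.
Base term: 13 April 1980 + 20 years → 13 April 2000.
Processing Delay Credit: +820 days → 12 July 2002.
Opposition Stay Credit: +564 days → 27 January 2004.

2004-01-27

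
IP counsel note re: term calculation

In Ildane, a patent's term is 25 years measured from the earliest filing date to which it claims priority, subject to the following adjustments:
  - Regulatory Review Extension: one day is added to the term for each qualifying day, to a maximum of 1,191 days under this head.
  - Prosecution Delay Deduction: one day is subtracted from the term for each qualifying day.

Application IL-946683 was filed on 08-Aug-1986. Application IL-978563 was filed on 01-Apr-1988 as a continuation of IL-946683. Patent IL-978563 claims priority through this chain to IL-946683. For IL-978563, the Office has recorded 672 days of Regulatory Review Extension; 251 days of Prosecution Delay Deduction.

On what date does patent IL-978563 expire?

October 2, 2012

Earliest priority filing: 8 August 1986.
Base term: 8 August 1986 + 25 years → 8 August 2011.
Regulatory Review Extension: 672 days (within the 1191-day cap) → +672 days → 10 June 2013.
Prosecution Delay Deduction: −251 days → 2 October 2012.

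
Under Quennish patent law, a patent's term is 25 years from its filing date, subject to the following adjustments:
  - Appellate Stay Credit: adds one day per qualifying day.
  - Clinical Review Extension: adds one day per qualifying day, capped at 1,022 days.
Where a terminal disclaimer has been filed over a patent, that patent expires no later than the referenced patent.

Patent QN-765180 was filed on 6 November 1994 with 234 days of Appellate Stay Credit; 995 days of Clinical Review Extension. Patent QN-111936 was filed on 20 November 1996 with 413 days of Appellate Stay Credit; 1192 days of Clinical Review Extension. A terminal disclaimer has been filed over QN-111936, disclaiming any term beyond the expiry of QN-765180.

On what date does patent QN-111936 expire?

Natural term of QN-111936:
  Base: filing + 25 years → 20 November 2021.
  Appellate Stay Credit: +413 days → 7 January 2023.
  Clinical Review Extension: 1192 days claimed exceeds the 1022-day cap, so +1022 days → 25 October 2025.
Expiry of referenced patent QN-765180:
  Base: filing + 25 years → 6 November 2019.
  Appellate Stay Credit: +234 days → 27 June 2020.
  Clinical Review Extension: 995 days (within the 1022-day cap) → +995 days → 19 March 2023.
Terminal disclaimer: QN-111936 expires on the earlier of 25 October 2025 and 19 March 2023.

2023-03-19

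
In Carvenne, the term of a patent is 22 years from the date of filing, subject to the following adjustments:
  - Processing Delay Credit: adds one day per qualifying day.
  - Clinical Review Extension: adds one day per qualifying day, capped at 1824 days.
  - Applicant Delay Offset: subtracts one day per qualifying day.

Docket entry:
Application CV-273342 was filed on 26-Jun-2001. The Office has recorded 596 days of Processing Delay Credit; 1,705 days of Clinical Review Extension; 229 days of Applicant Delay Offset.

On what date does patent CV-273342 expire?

Base term: filing date + 22 years → 26 June 2023.
Processing Delay Credit: +596 days → 11 February 2025.
Clinical Review Extension: 1705 days (within the 1824-day cap) → +1705 days → 13 October 2029.
Applicant Delay Offset: −229 days → 26 February 2029.

2029-02-26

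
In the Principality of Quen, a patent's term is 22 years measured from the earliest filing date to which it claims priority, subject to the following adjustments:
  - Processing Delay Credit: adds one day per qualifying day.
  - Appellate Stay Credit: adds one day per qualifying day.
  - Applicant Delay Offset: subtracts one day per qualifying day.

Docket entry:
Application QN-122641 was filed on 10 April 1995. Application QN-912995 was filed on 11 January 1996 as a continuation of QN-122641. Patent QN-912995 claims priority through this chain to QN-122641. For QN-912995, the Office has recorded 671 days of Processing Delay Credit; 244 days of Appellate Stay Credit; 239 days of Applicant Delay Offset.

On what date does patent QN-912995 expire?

February 15, 2019

Earliest priority filing: 10 April 1995.
Base term: 10 April 1995 + 22 years → 10 April 2017.
Processing Delay Credit: +671 days → 10 February 2019.
Appellate Stay Credit: +244 days → 12 October 2019.
Applicant Delay Offset: −239 days → 15 February 2019.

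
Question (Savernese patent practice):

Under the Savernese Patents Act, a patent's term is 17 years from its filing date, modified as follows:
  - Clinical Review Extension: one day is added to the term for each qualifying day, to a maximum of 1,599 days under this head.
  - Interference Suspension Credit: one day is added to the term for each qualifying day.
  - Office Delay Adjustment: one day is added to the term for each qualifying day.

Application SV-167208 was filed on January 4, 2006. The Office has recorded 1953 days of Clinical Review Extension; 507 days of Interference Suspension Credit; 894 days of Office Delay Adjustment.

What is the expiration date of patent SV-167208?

March 23, 2031

Base term: filing date + 17 years → 4 January 2023.
Clinical Review Extension: 1953 days claimed exceeds the 1599-day cap, so +1599 days → 22 May 2027.
Interference Suspension Credit: +507 days → 10 October 2028.
Office Delay Adjustment: +894 days → 23 March 2031.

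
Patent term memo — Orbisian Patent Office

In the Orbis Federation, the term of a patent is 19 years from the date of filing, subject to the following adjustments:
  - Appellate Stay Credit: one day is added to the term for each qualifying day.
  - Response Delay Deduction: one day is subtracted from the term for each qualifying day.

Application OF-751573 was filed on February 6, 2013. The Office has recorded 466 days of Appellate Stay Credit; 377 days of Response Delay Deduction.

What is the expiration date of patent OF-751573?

Base term: filing date + 19 years → 6 February 2032.
Appellate Stay Credit: +466 days → 17 May 2033.
Response Delay Deduction: −377 days → 5 May 2032.

May 5, 2032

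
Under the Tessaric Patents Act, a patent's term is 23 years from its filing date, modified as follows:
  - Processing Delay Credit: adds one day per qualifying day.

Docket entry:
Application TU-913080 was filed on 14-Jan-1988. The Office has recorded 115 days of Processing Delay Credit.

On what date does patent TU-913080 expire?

Base term: filing date + 23 years → 14 January 2011.
Processing Delay Credit: +115 days → 9 May 2011.

2011-05-09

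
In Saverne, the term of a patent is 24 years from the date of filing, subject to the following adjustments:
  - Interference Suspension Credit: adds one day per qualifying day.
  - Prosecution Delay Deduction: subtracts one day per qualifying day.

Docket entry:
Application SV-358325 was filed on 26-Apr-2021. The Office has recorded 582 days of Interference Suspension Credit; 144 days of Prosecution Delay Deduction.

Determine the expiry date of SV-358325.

July 8, 2046

Base term: filing date + 24 years → 26 April 2045.
Interference Suspension Credit: +582 days → 29 November 2046.
Prosecution Delay Deduction: −144 days → 8 July 2046.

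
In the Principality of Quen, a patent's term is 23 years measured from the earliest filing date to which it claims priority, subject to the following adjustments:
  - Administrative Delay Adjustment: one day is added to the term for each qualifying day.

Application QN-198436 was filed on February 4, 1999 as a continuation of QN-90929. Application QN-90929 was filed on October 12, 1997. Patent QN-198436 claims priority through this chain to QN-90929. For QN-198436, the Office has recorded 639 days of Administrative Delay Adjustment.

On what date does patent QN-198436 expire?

Earliest priority filing: 12 October 1997.
Base term: 12 October 1997 + 23 years → 12 October 2020.
Administrative Delay Adjustment: +639 days → 13 July 2022.

July 13, 2022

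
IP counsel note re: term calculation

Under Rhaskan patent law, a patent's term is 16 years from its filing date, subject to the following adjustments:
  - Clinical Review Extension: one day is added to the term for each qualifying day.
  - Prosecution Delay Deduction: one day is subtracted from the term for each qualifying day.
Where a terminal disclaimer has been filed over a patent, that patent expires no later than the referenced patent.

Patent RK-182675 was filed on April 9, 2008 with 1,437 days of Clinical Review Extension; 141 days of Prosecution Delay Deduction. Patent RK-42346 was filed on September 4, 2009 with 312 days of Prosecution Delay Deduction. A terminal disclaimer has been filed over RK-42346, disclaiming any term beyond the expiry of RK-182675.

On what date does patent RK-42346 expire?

Natural term of RK-42346:
  Base: filing + 16 years → 4 September 2025.
  Prosecution Delay Deduction: −312 days → 27 October 2024.
Expiry of referenced patent RK-182675:
  Base: filing + 16 years → 9 April 2024.
  Clinical Review Extension: +1437 days → 16 March 2028.
  Prosecution Delay Deduction: −141 days → 27 October 2027.
Terminal disclaimer: RK-42346 expires on the earlier of 27 October 2024 and 27 October 2027.

2024-10-27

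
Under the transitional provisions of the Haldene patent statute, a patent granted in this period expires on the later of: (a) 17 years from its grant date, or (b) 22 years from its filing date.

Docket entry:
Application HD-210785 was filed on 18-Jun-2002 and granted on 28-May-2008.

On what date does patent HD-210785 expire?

May 28, 2025

(a) grant + 17 years → 28 May 2025.
(b) filing + 22 years → 18 June 2024.
Later of the two: 28 May 2025.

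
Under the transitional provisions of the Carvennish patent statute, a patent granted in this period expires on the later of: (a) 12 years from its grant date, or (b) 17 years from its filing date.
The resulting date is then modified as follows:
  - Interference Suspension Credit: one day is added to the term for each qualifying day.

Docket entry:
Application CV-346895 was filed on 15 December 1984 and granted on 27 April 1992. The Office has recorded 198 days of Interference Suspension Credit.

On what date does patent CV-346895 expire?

(a) grant + 12 years → 27 April 2004.
(b) filing + 17 years → 15 December 2001.
Later of the two: 27 April 2004.
Interference Suspension Credit: +198 days → 11 November 2004.

2004-11-11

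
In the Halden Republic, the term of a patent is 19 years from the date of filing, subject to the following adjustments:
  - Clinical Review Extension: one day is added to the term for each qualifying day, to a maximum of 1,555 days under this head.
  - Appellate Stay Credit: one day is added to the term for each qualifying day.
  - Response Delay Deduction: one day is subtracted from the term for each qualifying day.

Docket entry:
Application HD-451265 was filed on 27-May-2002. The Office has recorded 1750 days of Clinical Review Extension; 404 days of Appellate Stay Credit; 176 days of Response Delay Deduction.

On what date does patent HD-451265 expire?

Base term: filing date + 19 years → 27 May 2021.
Clinical Review Extension: 1750 days claimed exceeds the 1555-day cap, so +1555 days → 29 August 2025.
Appellate Stay Credit: +404 days → 7 October 2026.
Response Delay Deduction: −176 days → 14 April 2026.

2026-04-14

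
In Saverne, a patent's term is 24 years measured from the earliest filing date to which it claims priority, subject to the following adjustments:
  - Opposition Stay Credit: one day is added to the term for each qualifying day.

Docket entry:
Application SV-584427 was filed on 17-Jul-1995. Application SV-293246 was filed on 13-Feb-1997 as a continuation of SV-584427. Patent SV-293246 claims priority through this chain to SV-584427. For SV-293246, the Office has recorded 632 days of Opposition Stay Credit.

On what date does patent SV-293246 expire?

April 9, 2021

Earliest priority filing: 17 July 1995.
Base term: 17 July 1995 + 24 years → 17 July 2019.
Opposition Stay Credit: +632 days → 9 April 2021.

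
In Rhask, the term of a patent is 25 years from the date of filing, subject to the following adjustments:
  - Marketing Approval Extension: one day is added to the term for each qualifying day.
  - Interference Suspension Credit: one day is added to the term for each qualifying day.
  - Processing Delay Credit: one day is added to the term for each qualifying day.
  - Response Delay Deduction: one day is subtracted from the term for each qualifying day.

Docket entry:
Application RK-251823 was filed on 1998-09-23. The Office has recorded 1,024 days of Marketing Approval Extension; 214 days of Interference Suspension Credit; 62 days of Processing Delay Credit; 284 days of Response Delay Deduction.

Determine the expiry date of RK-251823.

Base term: filing date + 25 years → 23 September 2023.
Marketing Approval Extension: +1024 days → 13 July 2026.
Interference Suspension Credit: +214 days → 12 February 2027.
Processing Delay Credit: +62 days → 15 April 2027.
Response Delay Deduction: −284 days → 5 July 2026.

2026-07-05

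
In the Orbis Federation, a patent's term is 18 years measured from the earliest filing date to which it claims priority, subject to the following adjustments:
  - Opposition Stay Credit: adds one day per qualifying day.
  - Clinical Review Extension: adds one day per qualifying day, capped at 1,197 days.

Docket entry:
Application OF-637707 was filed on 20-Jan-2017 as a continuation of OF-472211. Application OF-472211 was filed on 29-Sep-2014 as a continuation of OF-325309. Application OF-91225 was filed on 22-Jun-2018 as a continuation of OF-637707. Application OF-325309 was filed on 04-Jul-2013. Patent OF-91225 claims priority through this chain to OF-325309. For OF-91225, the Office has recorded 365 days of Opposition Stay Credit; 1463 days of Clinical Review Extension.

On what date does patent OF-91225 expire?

Earliest priority filing: 4 July 2013.
Base term: 4 July 2013 + 18 years → 4 July 2031.
Opposition Stay Credit: +365 days → 3 July 2032.
Clinical Review Extension: 1463 days claimed exceeds the 1197-day cap, so +1197 days → 13 October 2035.

2035-10-13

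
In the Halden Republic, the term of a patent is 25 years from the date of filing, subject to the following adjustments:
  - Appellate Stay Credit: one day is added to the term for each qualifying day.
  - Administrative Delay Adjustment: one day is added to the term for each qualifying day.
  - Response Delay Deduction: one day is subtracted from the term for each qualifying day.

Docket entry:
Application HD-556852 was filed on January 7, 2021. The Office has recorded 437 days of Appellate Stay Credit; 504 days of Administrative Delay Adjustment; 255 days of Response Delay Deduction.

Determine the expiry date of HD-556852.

November 24, 2047

Base term: filing date + 25 years → 7 January 2046.
Appellate Stay Credit: +437 days → 20 March 2047.
Administrative Delay Adjustment: +504 days → 5 August 2048.
Response Delay Deduction: −255 days → 24 November 2047.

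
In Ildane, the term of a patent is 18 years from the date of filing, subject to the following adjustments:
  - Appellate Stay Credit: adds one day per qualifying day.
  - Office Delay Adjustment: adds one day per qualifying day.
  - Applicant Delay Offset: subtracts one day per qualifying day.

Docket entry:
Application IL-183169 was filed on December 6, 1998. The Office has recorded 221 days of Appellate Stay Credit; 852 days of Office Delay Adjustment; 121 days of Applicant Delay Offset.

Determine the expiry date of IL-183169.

Base term: filing date + 18 years → 6 December 2016.
Appellate Stay Credit: +221 days → 15 July 2017.
Office Delay Adjustment: +852 days → 14 November 2019.
Applicant Delay Offset: −121 days → 16 July 2019.

2019-07-16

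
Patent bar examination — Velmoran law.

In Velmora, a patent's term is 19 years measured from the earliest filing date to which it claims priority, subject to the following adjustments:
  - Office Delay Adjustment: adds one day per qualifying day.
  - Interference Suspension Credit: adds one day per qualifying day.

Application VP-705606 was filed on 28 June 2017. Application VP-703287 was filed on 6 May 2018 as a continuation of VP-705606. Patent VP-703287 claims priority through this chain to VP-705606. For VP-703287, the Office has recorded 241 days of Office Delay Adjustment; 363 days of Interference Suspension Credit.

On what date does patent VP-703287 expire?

2038-02-22

Earliest priority filing: 28 June 2017.
Base term: 28 June 2017 + 19 years → 28 June 2036.
Office Delay Adjustment: +241 days → 24 February 2037.
Interference Suspension Credit: +363 days → 22 February 2038.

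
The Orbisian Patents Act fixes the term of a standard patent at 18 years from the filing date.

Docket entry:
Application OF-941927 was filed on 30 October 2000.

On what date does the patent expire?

October 30, 2018

Filing date + 18 years → 30 October 2018.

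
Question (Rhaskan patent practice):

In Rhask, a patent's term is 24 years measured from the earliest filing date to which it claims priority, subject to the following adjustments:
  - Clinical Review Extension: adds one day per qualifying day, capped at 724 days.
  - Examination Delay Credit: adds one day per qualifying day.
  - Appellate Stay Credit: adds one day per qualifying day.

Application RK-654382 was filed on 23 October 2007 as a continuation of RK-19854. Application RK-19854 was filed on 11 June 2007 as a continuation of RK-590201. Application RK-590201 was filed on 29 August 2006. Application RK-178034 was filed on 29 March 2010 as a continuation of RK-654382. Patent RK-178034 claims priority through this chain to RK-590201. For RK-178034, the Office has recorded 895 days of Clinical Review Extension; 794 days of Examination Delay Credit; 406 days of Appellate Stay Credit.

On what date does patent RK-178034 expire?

2035-12-05

Earliest priority filing: 29 August 2006.
Base term: 29 August 2006 + 24 years → 29 August 2030.
Clinical Review Extension: 895 days claimed exceeds the 724-day cap, so +724 days → 22 August 2032.
Examination Delay Credit: +794 days → 25 October 2034.
Appellate Stay Credit: +406 days → 5 December 2035.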